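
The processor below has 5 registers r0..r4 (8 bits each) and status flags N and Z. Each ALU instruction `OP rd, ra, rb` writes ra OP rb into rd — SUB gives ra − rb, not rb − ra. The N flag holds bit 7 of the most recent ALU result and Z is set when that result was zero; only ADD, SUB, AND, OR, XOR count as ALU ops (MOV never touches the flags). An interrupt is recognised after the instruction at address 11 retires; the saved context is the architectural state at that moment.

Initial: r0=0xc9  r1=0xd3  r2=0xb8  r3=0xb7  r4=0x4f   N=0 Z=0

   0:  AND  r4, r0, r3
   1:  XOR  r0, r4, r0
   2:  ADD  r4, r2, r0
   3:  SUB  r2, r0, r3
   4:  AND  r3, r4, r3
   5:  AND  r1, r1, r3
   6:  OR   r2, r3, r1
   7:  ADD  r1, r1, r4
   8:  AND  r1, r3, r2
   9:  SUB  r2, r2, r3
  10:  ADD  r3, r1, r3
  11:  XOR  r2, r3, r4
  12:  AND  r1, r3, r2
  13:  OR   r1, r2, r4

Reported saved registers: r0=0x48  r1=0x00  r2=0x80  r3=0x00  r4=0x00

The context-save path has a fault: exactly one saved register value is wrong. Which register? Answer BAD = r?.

BAD = r2

after  0: r0=0xc9 r1=0xd3 r2=0xb8 r3=0xb7 r4=0x81  N=1 Z=0
after  1: r0=0x48 r1=0xd3 r2=0xb8 r3=0xb7 r4=0x81  N=0 Z=0
after  2: r0=0x48 r1=0xd3 r2=0xb8 r3=0xb7 r4=0x00  N=0 Z=1
after  3: r0=0x48 r1=0xd3 r2=0x91 r3=0xb7 r4=0x00  N=1 Z=0
after  4: r0=0x48 r1=0xd3 r2=0x91 r3=0x00 r4=0x00  N=0 Z=1
after  5: r0=0x48 r1=0x00 r2=0x91 r3=0x00 r4=0x00  N=0 Z=1
after  6: r0=0x48 r1=0x00 r2=0x00 r3=0x00 r4=0x00  N=0 Z=1
after  7: r0=0x48 r1=0x00 r2=0x00 r3=0x00 r4=0x00  N=0 Z=1
after  8: r0=0x48 r1=0x00 r2=0x00 r3=0x00 r4=0x00  N=0 Z=1
after  9: r0=0x48 r1=0x00 r2=0x00 r3=0x00 r4=0x00  N=0 Z=1
after 10: r0=0x48 r1=0x00 r2=0x00 r3=0x00 r4=0x00  N=0 Z=1
after 11: r0=0x48 r1=0x00 r2=0x00 r3=0x00 r4=0x00  N=0 Z=1
-- IRQ taken; context saved, return-PC = 12 --
mismatch: r2: reported 0x80 vs actual 0x00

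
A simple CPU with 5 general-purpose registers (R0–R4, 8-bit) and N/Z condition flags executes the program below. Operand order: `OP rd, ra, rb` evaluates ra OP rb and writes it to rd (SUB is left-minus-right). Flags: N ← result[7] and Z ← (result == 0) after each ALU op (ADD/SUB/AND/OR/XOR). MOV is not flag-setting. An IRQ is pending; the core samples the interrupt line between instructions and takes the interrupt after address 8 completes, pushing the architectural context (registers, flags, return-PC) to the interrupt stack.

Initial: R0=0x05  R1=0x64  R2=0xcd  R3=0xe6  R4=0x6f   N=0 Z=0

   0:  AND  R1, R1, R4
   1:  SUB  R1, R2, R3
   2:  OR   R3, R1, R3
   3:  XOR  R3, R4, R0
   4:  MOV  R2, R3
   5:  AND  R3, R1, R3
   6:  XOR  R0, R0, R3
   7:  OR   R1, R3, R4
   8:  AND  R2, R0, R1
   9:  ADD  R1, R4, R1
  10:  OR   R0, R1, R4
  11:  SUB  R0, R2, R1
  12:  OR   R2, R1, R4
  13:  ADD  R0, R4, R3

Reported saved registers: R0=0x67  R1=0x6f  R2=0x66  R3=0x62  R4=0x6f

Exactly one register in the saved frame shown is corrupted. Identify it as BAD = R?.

BAD = R2

after  0: R0=0x05 R1=0x64 R2=0xcd R3=0xe6 R4=0x6f  N=0 Z=0
after  1: R0=0x05 R1=0xe7 R2=0xcd R3=0xe6 R4=0x6f  N=1 Z=0
after  2: R0=0x05 R1=0xe7 R2=0xcd R3=0xe7 R4=0x6f  N=1 Z=0
after  3: R0=0x05 R1=0xe7 R2=0xcd R3=0x6a R4=0x6f  N=0 Z=0
after  4: R0=0x05 R1=0xe7 R2=0x6a R3=0x6a R4=0x6f  N=0 Z=0
after  5: R0=0x05 R1=0xe7 R2=0x6a R3=0x62 R4=0x6f  N=0 Z=0
after  6: R0=0x67 R1=0xe7 R2=0x6a R3=0x62 R4=0x6f  N=0 Z=0
after  7: R0=0x67 R1=0x6f R2=0x6a R3=0x62 R4=0x6f  N=0 Z=0
after  8: R0=0x67 R1=0x6f R2=0x67 R3=0x62 R4=0x6f  N=0 Z=0
-- IRQ taken; context saved, return-PC = 9 --
mismatch: R2: reported 0x66 vs actual 0x67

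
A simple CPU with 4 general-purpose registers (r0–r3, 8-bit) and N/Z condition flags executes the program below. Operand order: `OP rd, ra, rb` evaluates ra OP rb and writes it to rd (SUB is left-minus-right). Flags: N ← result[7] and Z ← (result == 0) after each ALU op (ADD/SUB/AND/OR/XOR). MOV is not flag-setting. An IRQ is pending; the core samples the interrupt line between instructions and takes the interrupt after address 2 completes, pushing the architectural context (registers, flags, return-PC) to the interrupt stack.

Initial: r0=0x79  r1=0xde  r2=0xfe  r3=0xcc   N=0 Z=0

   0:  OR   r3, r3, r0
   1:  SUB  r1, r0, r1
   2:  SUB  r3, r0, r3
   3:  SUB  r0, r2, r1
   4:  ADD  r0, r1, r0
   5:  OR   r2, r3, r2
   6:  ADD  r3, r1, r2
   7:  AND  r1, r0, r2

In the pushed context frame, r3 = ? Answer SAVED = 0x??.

SAVED = 0x7c

after  0: r0=0x79 r1=0xde r2=0xfe r3=0xfd  N=1 Z=0
after  1: r0=0x79 r1=0x9b r2=0xfe r3=0xfd  N=1 Z=0
after  2: r0=0x79 r1=0x9b r2=0xfe r3=0x7c  N=0 Z=0
-- IRQ taken; context saved, return-PC = 3 --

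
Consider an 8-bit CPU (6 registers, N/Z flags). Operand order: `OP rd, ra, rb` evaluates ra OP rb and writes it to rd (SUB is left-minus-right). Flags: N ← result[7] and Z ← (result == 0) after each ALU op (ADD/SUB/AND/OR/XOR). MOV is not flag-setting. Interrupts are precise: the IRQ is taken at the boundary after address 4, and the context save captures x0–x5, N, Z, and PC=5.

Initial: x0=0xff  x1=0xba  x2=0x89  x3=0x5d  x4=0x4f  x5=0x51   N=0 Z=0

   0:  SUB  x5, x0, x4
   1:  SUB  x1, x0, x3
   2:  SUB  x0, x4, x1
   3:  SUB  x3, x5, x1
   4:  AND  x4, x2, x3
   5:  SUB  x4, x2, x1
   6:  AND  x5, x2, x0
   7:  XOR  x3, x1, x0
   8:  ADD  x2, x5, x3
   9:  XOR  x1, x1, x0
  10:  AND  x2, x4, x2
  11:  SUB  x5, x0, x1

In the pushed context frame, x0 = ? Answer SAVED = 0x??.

SAVED = 0xad

after  0: x0=0xff x1=0xba x2=0x89 x3=0x5d x4=0x4f x5=0xb0  N=1 Z=0
after  1: x0=0xff x1=0xa2 x2=0x89 x3=0x5d x4=0x4f x5=0xb0  N=1 Z=0
after  2: x0=0xad x1=0xa2 x2=0x89 x3=0x5d x4=0x4f x5=0xb0  N=1 Z=0
after  3: x0=0xad x1=0xa2 x2=0x89 x3=0x0e x4=0x4f x5=0xb0  N=0 Z=0
after  4: x0=0xad x1=0xa2 x2=0x89 x3=0x0e x4=0x08 x5=0xb0  N=0 Z=0
-- IRQ taken; context saved, return-PC = 5 --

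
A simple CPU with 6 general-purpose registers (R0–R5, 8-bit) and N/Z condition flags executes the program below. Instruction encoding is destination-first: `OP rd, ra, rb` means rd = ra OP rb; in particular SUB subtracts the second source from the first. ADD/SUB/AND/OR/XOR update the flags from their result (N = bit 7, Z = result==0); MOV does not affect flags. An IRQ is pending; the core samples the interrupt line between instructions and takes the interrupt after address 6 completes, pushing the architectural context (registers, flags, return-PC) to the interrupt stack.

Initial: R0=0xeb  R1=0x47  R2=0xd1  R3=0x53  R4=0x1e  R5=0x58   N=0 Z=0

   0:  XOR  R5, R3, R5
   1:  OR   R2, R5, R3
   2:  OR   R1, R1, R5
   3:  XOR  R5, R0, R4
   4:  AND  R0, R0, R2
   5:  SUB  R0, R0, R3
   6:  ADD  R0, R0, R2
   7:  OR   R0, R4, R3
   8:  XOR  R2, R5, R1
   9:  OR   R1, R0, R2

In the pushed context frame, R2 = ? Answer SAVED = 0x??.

SAVED = 0x5b

after  0: R0=0xeb R1=0x47 R2=0xd1 R3=0x53 R4=0x1e R5=0x0b  N=0 Z=0
after  1: R0=0xeb R1=0x47 R2=0x5b R3=0x53 R4=0x1e R5=0x0b  N=0 Z=0
after  2: R0=0xeb R1=0x4f R2=0x5b R3=0x53 R4=0x1e R5=0x0b  N=0 Z=0
after  3: R0=0xeb R1=0x4f R2=0x5b R3=0x53 R4=0x1e R5=0xf5  N=1 Z=0
after  4: R0=0x4b R1=0x4f R2=0x5b R3=0x53 R4=0x1e R5=0xf5  N=0 Z=0
after  5: R0=0xf8 R1=0x4f R2=0x5b R3=0x53 R4=0x1e R5=0xf5  N=1 Z=0
after  6: R0=0x53 R1=0x4f R2=0x5b R3=0x53 R4=0x1e R5=0xf5  N=0 Z=0
-- IRQ taken; context saved, return-PC = 7 --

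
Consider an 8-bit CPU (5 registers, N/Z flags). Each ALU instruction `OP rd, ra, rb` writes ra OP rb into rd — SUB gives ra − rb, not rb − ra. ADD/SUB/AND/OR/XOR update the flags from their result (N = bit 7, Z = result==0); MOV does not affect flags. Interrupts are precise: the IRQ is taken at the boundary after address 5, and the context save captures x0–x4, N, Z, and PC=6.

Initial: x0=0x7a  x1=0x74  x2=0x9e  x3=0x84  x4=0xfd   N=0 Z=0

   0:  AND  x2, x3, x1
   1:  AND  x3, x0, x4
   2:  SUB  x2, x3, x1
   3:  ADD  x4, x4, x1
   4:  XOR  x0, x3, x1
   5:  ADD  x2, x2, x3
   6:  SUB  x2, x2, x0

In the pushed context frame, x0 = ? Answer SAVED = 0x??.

after  0: x0=0x7a x1=0x74 x2=0x04 x3=0x84 x4=0xfd  N=0 Z=0
after  1: x0=0x7a x1=0x74 x2=0x04 x3=0x78 x4=0xfd  N=0 Z=0
after  2: x0=0x7a x1=0x74 x2=0x04 x3=0x78 x4=0xfd  N=0 Z=0
after  3: x0=0x7a x1=0x74 x2=0x04 x3=0x78 x4=0x71  N=0 Z=0
after  4: x0=0x0c x1=0x74 x2=0x04 x3=0x78 x4=0x71  N=0 Z=0
after  5: x0=0x0c x1=0x74 x2=0x7c x3=0x78 x4=0x71  N=0 Z=0
-- IRQ taken; context saved, return-PC = 6 --

SAVED = 0x0c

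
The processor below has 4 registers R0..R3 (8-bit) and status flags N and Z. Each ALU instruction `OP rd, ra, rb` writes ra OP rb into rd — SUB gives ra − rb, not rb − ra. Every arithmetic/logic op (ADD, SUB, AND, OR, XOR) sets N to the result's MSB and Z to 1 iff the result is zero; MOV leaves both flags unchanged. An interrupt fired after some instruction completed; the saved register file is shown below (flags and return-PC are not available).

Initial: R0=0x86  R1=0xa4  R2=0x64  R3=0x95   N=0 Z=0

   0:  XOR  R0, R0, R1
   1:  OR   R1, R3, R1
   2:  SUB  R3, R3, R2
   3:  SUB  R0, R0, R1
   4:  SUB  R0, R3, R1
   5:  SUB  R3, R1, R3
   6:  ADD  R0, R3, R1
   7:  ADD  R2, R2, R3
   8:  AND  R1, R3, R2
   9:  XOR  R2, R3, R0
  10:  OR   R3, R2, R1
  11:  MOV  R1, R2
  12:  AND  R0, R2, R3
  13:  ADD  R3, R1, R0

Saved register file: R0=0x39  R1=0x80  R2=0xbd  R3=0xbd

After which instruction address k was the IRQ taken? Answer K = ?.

after  0: R0=0x22 R1=0xa4 R2=0x64 R3=0x95  N=0 Z=0
after  1: R0=0x22 R1=0xb5 R2=0x64 R3=0x95  N=1 Z=0
after  2: R0=0x22 R1=0xb5 R2=0x64 R3=0x31  N=0 Z=0
after  3: R0=0x6d R1=0xb5 R2=0x64 R3=0x31  N=0 Z=0
after  4: R0=0x7c R1=0xb5 R2=0x64 R3=0x31  N=0 Z=0
after  5: R0=0x7c R1=0xb5 R2=0x64 R3=0x84  N=1 Z=0
after  6: R0=0x39 R1=0xb5 R2=0x64 R3=0x84  N=0 Z=0
after  7: R0=0x39 R1=0xb5 R2=0xe8 R3=0x84  N=1 Z=0
after  8: R0=0x39 R1=0x80 R2=0xe8 R3=0x84  N=1 Z=0
after  9: R0=0x39 R1=0x80 R2=0xbd R3=0x84  N=1 Z=0
after 10: R0=0x39 R1=0x80 R2=0xbd R3=0xbd  N=1 Z=0
-- IRQ taken; context saved, return-PC = 11 --

K = 10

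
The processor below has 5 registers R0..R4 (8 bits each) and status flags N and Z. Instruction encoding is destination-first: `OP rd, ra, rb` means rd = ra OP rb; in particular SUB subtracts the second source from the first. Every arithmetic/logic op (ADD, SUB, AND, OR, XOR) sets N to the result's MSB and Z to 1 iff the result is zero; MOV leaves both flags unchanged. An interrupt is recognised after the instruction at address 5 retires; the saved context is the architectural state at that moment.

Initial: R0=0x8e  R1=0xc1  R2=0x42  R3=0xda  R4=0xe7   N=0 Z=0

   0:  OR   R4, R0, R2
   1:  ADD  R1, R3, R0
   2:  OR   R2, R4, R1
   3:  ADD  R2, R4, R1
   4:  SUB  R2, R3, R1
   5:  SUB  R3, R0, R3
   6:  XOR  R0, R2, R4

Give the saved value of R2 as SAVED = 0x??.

after  0: R0=0x8e R1=0xc1 R2=0x42 R3=0xda R4=0xce  N=1 Z=0
after  1: R0=0x8e R1=0x68 R2=0x42 R3=0xda R4=0xce  N=0 Z=0
after  2: R0=0x8e R1=0x68 R2=0xee R3=0xda R4=0xce  N=1 Z=0
after  3: R0=0x8e R1=0x68 R2=0x36 R3=0xda R4=0xce  N=0 Z=0
after  4: R0=0x8e R1=0x68 R2=0x72 R3=0xda R4=0xce  N=0 Z=0
after  5: R0=0x8e R1=0x68 R2=0x72 R3=0xb4 R4=0xce  N=1 Z=0
-- IRQ taken; context saved, return-PC = 6 --

SAVED = 0x72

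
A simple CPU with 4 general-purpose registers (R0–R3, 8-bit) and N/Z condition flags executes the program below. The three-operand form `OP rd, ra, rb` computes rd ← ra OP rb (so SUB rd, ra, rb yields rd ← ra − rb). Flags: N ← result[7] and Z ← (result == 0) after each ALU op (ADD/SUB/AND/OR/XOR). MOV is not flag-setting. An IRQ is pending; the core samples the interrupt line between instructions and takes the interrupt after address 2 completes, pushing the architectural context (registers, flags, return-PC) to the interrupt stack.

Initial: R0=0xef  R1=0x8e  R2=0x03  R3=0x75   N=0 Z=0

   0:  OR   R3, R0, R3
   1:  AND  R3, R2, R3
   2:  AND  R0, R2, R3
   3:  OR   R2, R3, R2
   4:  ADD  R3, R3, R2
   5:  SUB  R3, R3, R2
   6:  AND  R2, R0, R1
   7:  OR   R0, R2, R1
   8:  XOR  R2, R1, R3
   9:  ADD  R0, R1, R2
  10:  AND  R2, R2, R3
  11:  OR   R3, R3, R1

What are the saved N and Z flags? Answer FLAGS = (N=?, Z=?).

after  0: R0=0xef R1=0x8e R2=0x03 R3=0xff  N=1 Z=0
after  1: R0=0xef R1=0x8e R2=0x03 R3=0x03  N=0 Z=0
after  2: R0=0x03 R1=0x8e R2=0x03 R3=0x03  N=0 Z=0
-- IRQ taken; context saved, return-PC = 3 --

FLAGS = (N=0, Z=0)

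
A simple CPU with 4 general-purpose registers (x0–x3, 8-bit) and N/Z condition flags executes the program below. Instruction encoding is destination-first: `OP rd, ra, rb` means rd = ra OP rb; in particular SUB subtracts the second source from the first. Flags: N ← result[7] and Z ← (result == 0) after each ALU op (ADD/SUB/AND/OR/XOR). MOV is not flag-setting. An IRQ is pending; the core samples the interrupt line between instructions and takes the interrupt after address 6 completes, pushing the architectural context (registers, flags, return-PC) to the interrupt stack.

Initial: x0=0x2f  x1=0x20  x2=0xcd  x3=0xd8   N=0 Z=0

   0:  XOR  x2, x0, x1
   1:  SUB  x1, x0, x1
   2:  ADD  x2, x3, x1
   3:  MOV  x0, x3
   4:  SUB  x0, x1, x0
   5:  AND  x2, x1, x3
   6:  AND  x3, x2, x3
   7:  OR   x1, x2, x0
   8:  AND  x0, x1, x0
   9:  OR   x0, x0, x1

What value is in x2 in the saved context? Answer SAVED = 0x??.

after  0: x0=0x2f x1=0x20 x2=0x0f x3=0xd8  N=0 Z=0
after  1: x0=0x2f x1=0x0f x2=0x0f x3=0xd8  N=0 Z=0
after  2: x0=0x2f x1=0x0f x2=0xe7 x3=0xd8  N=1 Z=0
after  3: x0=0xd8 x1=0x0f x2=0xe7 x3=0xd8  N=1 Z=0
after  4: x0=0x37 x1=0x0f x2=0xe7 x3=0xd8  N=0 Z=0
after  5: x0=0x37 x1=0x0f x2=0x08 x3=0xd8  N=0 Z=0
after  6: x0=0x37 x1=0x0f x2=0x08 x3=0x08  N=0 Z=0
-- IRQ taken; context saved, return-PC = 7 --

SAVED = 0x08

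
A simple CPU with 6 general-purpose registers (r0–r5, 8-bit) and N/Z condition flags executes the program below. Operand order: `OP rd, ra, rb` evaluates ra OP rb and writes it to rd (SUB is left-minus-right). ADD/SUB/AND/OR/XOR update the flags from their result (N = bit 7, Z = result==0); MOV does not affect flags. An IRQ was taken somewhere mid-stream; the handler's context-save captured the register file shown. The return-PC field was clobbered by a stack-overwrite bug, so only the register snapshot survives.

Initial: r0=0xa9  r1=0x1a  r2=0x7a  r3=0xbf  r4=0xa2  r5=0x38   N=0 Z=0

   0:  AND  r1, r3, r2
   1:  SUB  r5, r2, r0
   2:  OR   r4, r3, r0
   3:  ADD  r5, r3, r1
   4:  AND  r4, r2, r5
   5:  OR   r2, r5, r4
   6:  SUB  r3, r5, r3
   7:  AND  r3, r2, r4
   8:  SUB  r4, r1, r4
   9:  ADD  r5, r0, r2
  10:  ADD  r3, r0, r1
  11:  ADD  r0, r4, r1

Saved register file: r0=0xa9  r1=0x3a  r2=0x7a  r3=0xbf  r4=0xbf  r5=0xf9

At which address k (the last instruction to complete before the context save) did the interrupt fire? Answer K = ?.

after  0: r0=0xa9 r1=0x3a r2=0x7a r3=0xbf r4=0xa2 r5=0x38  N=0 Z=0
after  1: r0=0xa9 r1=0x3a r2=0x7a r3=0xbf r4=0xa2 r5=0xd1  N=1 Z=0
after  2: r0=0xa9 r1=0x3a r2=0x7a r3=0xbf r4=0xbf r5=0xd1  N=1 Z=0
after  3: r0=0xa9 r1=0x3a r2=0x7a r3=0xbf r4=0xbf r5=0xf9  N=1 Z=0
-- IRQ taken; context saved, return-PC = 4 --

K = 3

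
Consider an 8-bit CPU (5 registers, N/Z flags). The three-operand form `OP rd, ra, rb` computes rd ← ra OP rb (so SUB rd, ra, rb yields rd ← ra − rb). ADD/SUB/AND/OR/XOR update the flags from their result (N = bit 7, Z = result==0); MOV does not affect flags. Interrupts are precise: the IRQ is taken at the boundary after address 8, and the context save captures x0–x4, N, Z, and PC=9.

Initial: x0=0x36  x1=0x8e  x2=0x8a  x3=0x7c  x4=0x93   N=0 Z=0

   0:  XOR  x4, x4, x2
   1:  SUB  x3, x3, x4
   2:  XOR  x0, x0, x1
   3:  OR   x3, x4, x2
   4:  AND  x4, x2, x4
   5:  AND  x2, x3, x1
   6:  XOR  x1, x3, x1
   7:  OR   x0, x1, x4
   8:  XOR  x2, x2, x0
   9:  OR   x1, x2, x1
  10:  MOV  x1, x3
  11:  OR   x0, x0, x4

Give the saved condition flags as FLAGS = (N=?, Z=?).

after  0: x0=0x36 x1=0x8e x2=0x8a x3=0x7c x4=0x19  N=0 Z=0
after  1: x0=0x36 x1=0x8e x2=0x8a x3=0x63 x4=0x19  N=0 Z=0
after  2: x0=0xb8 x1=0x8e x2=0x8a x3=0x63 x4=0x19  N=1 Z=0
after  3: x0=0xb8 x1=0x8e x2=0x8a x3=0x9b x4=0x19  N=1 Z=0
after  4: x0=0xb8 x1=0x8e x2=0x8a x3=0x9b x4=0x08  N=0 Z=0
after  5: x0=0xb8 x1=0x8e x2=0x8a x3=0x9b x4=0x08  N=1 Z=0
after  6: x0=0xb8 x1=0x15 x2=0x8a x3=0x9b x4=0x08  N=0 Z=0
after  7: x0=0x1d x1=0x15 x2=0x8a x3=0x9b x4=0x08  N=0 Z=0
after  8: x0=0x1d x1=0x15 x2=0x97 x3=0x9b x4=0x08  N=1 Z=0
-- IRQ taken; context saved, return-PC = 9 --

FLAGS = (N=1, Z=0)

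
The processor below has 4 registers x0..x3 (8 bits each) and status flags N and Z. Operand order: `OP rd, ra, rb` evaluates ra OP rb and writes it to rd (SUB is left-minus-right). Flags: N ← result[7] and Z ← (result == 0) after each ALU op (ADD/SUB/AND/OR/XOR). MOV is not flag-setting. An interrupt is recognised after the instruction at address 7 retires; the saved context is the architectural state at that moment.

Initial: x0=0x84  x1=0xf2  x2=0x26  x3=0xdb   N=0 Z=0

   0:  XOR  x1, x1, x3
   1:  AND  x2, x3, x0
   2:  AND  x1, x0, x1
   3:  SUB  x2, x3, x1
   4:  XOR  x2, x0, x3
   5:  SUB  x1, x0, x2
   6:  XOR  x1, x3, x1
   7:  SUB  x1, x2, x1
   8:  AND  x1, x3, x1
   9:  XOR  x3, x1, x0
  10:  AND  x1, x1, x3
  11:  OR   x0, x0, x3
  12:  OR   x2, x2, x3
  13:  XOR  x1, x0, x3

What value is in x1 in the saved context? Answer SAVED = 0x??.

SAVED = 0x61

after  0: x0=0x84 x1=0x29 x2=0x26 x3=0xdb  N=0 Z=0
after  1: x0=0x84 x1=0x29 x2=0x80 x3=0xdb  N=1 Z=0
after  2: x0=0x84 x1=0x00 x2=0x80 x3=0xdb  N=0 Z=1
after  3: x0=0x84 x1=0x00 x2=0xdb x3=0xdb  N=1 Z=0
after  4: x0=0x84 x1=0x00 x2=0x5f x3=0xdb  N=0 Z=0
after  5: x0=0x84 x1=0x25 x2=0x5f x3=0xdb  N=0 Z=0
after  6: x0=0x84 x1=0xfe x2=0x5f x3=0xdb  N=1 Z=0
after  7: x0=0x84 x1=0x61 x2=0x5f x3=0xdb  N=0 Z=0
-- IRQ taken; context saved, return-PC = 8 --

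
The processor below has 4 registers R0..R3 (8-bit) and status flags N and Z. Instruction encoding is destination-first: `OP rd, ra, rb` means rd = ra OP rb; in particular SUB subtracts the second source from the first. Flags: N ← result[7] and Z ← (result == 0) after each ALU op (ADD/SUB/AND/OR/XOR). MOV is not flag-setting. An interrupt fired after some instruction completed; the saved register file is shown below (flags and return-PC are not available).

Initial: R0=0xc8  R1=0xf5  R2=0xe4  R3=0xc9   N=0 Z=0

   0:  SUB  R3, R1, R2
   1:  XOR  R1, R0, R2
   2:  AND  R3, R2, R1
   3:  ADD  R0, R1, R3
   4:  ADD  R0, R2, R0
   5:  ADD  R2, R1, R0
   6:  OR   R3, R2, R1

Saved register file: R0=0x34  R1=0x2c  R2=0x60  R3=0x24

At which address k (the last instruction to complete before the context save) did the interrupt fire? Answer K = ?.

K = 5

after  0: R0=0xc8 R1=0xf5 R2=0xe4 R3=0x11  N=0 Z=0
after  1: R0=0xc8 R1=0x2c R2=0xe4 R3=0x11  N=0 Z=0
after  2: R0=0xc8 R1=0x2c R2=0xe4 R3=0x24  N=0 Z=0
after  3: R0=0x50 R1=0x2c R2=0xe4 R3=0x24  N=0 Z=0
after  4: R0=0x34 R1=0x2c R2=0xe4 R3=0x24  N=0 Z=0
after  5: R0=0x34 R1=0x2c R2=0x60 R3=0x24  N=0 Z=0
-- IRQ taken; context saved, return-PC = 6 --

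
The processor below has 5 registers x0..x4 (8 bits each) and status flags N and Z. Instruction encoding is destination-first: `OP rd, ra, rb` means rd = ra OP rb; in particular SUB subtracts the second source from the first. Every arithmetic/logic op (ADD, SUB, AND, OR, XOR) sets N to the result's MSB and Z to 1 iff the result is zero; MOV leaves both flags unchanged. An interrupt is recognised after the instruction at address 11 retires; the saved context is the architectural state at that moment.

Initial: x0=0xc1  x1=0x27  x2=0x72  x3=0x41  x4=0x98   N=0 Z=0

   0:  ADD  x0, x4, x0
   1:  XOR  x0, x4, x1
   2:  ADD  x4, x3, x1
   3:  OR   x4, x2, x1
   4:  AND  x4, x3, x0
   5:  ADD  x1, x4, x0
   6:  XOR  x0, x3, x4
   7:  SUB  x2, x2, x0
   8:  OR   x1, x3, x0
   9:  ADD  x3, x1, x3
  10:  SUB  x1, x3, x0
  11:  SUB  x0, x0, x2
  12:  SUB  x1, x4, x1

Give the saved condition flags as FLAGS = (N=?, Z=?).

after  0: x0=0x59 x1=0x27 x2=0x72 x3=0x41 x4=0x98  N=0 Z=0
after  1: x0=0xbf x1=0x27 x2=0x72 x3=0x41 x4=0x98  N=1 Z=0
after  2: x0=0xbf x1=0x27 x2=0x72 x3=0x41 x4=0x68  N=0 Z=0
after  3: x0=0xbf x1=0x27 x2=0x72 x3=0x41 x4=0x77  N=0 Z=0
after  4: x0=0xbf x1=0x27 x2=0x72 x3=0x41 x4=0x01  N=0 Z=0
after  5: x0=0xbf x1=0xc0 x2=0x72 x3=0x41 x4=0x01  N=1 Z=0
after  6: x0=0x40 x1=0xc0 x2=0x72 x3=0x41 x4=0x01  N=0 Z=0
after  7: x0=0x40 x1=0xc0 x2=0x32 x3=0x41 x4=0x01  N=0 Z=0
after  8: x0=0x40 x1=0x41 x2=0x32 x3=0x41 x4=0x01  N=0 Z=0
after  9: x0=0x40 x1=0x41 x2=0x32 x3=0x82 x4=0x01  N=1 Z=0
after 10: x0=0x40 x1=0x42 x2=0x32 x3=0x82 x4=0x01  N=0 Z=0
after 11: x0=0x0e x1=0x42 x2=0x32 x3=0x82 x4=0x01  N=0 Z=0
-- IRQ taken; context saved, return-PC = 12 --

FLAGS = (N=0, Z=0)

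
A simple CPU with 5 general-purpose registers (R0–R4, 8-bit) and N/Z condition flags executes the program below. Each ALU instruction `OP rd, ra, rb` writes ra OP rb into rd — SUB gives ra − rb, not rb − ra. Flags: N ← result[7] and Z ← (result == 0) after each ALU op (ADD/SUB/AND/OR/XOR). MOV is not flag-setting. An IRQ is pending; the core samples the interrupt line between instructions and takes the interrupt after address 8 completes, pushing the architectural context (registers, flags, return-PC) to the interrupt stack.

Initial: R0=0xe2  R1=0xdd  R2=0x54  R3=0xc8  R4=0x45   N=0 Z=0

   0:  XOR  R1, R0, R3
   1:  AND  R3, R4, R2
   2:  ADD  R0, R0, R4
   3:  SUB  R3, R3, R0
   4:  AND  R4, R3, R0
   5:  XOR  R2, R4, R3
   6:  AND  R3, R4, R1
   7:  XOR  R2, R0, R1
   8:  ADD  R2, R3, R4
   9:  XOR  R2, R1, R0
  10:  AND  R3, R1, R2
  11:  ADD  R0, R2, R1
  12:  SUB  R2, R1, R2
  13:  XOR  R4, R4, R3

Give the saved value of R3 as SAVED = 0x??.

after  0: R0=0xe2 R1=0x2a R2=0x54 R3=0xc8 R4=0x45  N=0 Z=0
after  1: R0=0xe2 R1=0x2a R2=0x54 R3=0x44 R4=0x45  N=0 Z=0
after  2: R0=0x27 R1=0x2a R2=0x54 R3=0x44 R4=0x45  N=0 Z=0
after  3: R0=0x27 R1=0x2a R2=0x54 R3=0x1d R4=0x45  N=0 Z=0
after  4: R0=0x27 R1=0x2a R2=0x54 R3=0x1d R4=0x05  N=0 Z=0
after  5: R0=0x27 R1=0x2a R2=0x18 R3=0x1d R4=0x05  N=0 Z=0
after  6: R0=0x27 R1=0x2a R2=0x18 R3=0x00 R4=0x05  N=0 Z=1
after  7: R0=0x27 R1=0x2a R2=0x0d R3=0x00 R4=0x05  N=0 Z=0
after  8: R0=0x27 R1=0x2a R2=0x05 R3=0x00 R4=0x05  N=0 Z=0
-- IRQ taken; context saved, return-PC = 9 --

SAVED = 0x00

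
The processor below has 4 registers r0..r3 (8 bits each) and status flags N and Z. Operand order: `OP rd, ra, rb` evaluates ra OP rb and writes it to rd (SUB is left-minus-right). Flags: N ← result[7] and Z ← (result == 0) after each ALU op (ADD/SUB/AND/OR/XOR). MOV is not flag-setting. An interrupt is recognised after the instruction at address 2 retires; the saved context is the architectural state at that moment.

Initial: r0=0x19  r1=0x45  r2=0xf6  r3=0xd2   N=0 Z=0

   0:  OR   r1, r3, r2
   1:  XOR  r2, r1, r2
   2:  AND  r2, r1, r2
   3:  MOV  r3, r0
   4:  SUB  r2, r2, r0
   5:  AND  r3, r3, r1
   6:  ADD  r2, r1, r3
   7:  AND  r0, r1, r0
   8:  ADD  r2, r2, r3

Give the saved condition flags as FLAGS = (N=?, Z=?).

after  0: r0=0x19 r1=0xf6 r2=0xf6 r3=0xd2  N=1 Z=0
after  1: r0=0x19 r1=0xf6 r2=0x00 r3=0xd2  N=0 Z=1
after  2: r0=0x19 r1=0xf6 r2=0x00 r3=0xd2  N=0 Z=1
-- IRQ taken; context saved, return-PC = 3 --

FLAGS = (N=0, Z=1)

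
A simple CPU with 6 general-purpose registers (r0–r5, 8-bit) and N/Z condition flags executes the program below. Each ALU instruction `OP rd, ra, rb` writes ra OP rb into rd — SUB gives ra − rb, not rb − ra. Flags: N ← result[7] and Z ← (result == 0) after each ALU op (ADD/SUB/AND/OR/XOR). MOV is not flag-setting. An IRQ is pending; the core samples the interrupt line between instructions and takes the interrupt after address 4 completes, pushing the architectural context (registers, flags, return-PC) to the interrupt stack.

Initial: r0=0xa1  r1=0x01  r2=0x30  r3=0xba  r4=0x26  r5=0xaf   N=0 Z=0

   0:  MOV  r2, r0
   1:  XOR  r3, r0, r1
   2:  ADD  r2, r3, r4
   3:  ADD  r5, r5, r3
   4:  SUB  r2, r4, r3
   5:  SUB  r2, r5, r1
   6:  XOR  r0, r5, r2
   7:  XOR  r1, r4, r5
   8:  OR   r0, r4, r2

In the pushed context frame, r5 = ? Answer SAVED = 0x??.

after  0: r0=0xa1 r1=0x01 r2=0xa1 r3=0xba r4=0x26 r5=0xaf  N=0 Z=0
after  1: r0=0xa1 r1=0x01 r2=0xa1 r3=0xa0 r4=0x26 r5=0xaf  N=1 Z=0
after  2: r0=0xa1 r1=0x01 r2=0xc6 r3=0xa0 r4=0x26 r5=0xaf  N=1 Z=0
after  3: r0=0xa1 r1=0x01 r2=0xc6 r3=0xa0 r4=0x26 r5=0x4f  N=0 Z=0
after  4: r0=0xa1 r1=0x01 r2=0x86 r3=0xa0 r4=0x26 r5=0x4f  N=1 Z=0
-- IRQ taken; context saved, return-PC = 5 --

SAVED = 0x4f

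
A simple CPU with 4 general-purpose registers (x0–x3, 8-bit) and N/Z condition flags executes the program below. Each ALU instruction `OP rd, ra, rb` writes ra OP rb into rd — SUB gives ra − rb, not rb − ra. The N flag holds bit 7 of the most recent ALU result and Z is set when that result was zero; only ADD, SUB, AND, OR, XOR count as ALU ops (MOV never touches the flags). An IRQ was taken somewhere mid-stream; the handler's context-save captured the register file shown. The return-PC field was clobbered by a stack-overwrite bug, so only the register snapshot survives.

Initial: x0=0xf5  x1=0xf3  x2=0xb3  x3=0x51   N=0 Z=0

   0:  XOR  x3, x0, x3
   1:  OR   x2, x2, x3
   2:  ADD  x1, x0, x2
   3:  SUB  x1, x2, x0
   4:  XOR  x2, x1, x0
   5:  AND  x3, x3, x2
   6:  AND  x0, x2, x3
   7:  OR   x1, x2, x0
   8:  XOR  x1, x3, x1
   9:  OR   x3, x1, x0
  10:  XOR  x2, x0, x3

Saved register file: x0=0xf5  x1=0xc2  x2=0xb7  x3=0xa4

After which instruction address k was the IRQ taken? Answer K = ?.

after  0: x0=0xf5 x1=0xf3 x2=0xb3 x3=0xa4  N=1 Z=0
after  1: x0=0xf5 x1=0xf3 x2=0xb7 x3=0xa4  N=1 Z=0
after  2: x0=0xf5 x1=0xac x2=0xb7 x3=0xa4  N=1 Z=0
after  3: x0=0xf5 x1=0xc2 x2=0xb7 x3=0xa4  N=1 Z=0
-- IRQ taken; context saved, return-PC = 4 --

K = 3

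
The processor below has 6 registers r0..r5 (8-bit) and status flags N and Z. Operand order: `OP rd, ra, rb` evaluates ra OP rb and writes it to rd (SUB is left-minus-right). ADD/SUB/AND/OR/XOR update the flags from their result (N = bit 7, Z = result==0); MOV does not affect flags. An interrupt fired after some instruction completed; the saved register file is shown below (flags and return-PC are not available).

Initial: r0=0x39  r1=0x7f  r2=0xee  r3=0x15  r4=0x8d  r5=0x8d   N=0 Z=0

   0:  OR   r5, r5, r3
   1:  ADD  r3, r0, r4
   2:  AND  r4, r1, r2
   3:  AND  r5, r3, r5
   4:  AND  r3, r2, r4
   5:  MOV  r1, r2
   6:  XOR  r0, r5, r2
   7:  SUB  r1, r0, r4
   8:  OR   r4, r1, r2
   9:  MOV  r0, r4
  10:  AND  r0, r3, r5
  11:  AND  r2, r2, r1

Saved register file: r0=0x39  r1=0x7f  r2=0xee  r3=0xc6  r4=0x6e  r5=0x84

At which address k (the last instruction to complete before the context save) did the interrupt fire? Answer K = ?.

after  0: r0=0x39 r1=0x7f r2=0xee r3=0x15 r4=0x8d r5=0x9d  N=1 Z=0
after  1: r0=0x39 r1=0x7f r2=0xee r3=0xc6 r4=0x8d r5=0x9d  N=1 Z=0
after  2: r0=0x39 r1=0x7f r2=0xee r3=0xc6 r4=0x6e r5=0x9d  N=0 Z=0
after  3: r0=0x39 r1=0x7f r2=0xee r3=0xc6 r4=0x6e r5=0x84  N=1 Z=0
-- IRQ taken; context saved, return-PC = 4 --

K = 3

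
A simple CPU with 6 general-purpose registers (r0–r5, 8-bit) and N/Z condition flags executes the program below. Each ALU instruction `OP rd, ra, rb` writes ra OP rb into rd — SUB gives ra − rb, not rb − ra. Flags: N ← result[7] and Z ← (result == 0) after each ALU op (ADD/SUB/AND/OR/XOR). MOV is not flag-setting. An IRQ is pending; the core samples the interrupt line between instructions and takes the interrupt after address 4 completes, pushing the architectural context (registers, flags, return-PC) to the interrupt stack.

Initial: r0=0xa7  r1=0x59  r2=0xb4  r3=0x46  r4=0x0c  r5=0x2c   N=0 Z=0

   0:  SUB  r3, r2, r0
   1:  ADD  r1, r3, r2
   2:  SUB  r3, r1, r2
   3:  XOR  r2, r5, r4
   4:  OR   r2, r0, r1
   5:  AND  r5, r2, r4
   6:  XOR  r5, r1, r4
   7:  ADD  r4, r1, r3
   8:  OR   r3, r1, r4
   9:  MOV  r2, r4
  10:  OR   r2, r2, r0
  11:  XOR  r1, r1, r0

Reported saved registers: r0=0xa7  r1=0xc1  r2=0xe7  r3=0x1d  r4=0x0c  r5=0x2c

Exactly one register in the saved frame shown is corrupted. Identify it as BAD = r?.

BAD = r3

after  0: r0=0xa7 r1=0x59 r2=0xb4 r3=0x0d r4=0x0c r5=0x2c  N=0 Z=0
after  1: r0=0xa7 r1=0xc1 r2=0xb4 r3=0x0d r4=0x0c r5=0x2c  N=1 Z=0
after  2: r0=0xa7 r1=0xc1 r2=0xb4 r3=0x0d r4=0x0c r5=0x2c  N=0 Z=0
after  3: r0=0xa7 r1=0xc1 r2=0x20 r3=0x0d r4=0x0c r5=0x2c  N=0 Z=0
after  4: r0=0xa7 r1=0xc1 r2=0xe7 r3=0x0d r4=0x0c r5=0x2c  N=1 Z=0
-- IRQ taken; context saved, return-PC = 5 --
mismatch: r3: reported 0x1d vs actual 0x0d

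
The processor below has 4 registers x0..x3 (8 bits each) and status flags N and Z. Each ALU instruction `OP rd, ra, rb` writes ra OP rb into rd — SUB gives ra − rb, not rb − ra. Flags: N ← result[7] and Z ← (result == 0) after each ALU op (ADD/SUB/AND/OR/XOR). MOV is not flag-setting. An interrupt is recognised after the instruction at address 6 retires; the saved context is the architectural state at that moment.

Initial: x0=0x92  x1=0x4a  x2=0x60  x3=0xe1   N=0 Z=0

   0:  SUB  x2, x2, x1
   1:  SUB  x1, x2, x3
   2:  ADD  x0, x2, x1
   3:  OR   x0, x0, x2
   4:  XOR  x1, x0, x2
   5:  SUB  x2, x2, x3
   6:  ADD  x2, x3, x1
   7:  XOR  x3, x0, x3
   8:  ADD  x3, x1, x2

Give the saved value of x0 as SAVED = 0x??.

after  0: x0=0x92 x1=0x4a x2=0x16 x3=0xe1  N=0 Z=0
after  1: x0=0x92 x1=0x35 x2=0x16 x3=0xe1  N=0 Z=0
after  2: x0=0x4b x1=0x35 x2=0x16 x3=0xe1  N=0 Z=0
after  3: x0=0x5f x1=0x35 x2=0x16 x3=0xe1  N=0 Z=0
after  4: x0=0x5f x1=0x49 x2=0x16 x3=0xe1  N=0 Z=0
after  5: x0=0x5f x1=0x49 x2=0x35 x3=0xe1  N=0 Z=0
after  6: x0=0x5f x1=0x49 x2=0x2a x3=0xe1  N=0 Z=0
-- IRQ taken; context saved, return-PC = 7 --

SAVED = 0x5f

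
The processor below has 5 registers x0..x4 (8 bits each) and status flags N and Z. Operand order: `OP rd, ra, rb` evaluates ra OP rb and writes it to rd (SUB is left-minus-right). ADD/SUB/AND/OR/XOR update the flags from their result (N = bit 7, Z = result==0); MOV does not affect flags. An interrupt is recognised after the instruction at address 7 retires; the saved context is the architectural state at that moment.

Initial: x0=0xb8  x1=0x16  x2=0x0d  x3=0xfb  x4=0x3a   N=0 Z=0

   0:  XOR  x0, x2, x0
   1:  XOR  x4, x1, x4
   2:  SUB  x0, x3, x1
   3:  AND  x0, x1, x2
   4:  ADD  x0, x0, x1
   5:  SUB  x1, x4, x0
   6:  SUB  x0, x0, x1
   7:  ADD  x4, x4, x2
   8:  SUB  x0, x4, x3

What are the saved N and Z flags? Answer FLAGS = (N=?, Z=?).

FLAGS = (N=0, Z=0)

after  0: x0=0xb5 x1=0x16 x2=0x0d x3=0xfb x4=0x3a  N=1 Z=0
after  1: x0=0xb5 x1=0x16 x2=0x0d x3=0xfb x4=0x2c  N=0 Z=0
after  2: x0=0xe5 x1=0x16 x2=0x0d x3=0xfb x4=0x2c  N=1 Z=0
after  3: x0=0x04 x1=0x16 x2=0x0d x3=0xfb x4=0x2c  N=0 Z=0
after  4: x0=0x1a x1=0x16 x2=0x0d x3=0xfb x4=0x2c  N=0 Z=0
after  5: x0=0x1a x1=0x12 x2=0x0d x3=0xfb x4=0x2c  N=0 Z=0
after  6: x0=0x08 x1=0x12 x2=0x0d x3=0xfb x4=0x2c  N=0 Z=0
after  7: x0=0x08 x1=0x12 x2=0x0d x3=0xfb x4=0x39  N=0 Z=0
-- IRQ taken; context saved, return-PC = 8 --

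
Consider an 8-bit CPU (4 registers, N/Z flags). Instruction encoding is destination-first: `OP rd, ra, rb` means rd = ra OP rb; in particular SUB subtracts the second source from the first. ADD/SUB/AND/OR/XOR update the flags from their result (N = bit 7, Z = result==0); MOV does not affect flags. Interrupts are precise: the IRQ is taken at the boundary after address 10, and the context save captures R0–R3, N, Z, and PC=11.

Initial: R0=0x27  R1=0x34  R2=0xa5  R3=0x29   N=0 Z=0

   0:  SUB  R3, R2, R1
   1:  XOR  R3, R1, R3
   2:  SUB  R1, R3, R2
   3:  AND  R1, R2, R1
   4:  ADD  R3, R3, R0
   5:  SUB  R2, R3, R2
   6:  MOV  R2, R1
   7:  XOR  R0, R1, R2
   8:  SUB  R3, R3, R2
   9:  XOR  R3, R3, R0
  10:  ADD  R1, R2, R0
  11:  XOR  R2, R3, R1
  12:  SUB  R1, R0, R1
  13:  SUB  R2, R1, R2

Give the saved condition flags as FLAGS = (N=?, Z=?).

FLAGS = (N=1, Z=0)

after  0: R0=0x27 R1=0x34 R2=0xa5 R3=0x71  N=0 Z=0
after  1: R0=0x27 R1=0x34 R2=0xa5 R3=0x45  N=0 Z=0
after  2: R0=0x27 R1=0xa0 R2=0xa5 R3=0x45  N=1 Z=0
after  3: R0=0x27 R1=0xa0 R2=0xa5 R3=0x45  N=1 Z=0
after  4: R0=0x27 R1=0xa0 R2=0xa5 R3=0x6c  N=0 Z=0
after  5: R0=0x27 R1=0xa0 R2=0xc7 R3=0x6c  N=1 Z=0
after  6: R0=0x27 R1=0xa0 R2=0xa0 R3=0x6c  N=1 Z=0
after  7: R0=0x00 R1=0xa0 R2=0xa0 R3=0x6c  N=0 Z=1
after  8: R0=0x00 R1=0xa0 R2=0xa0 R3=0xcc  N=1 Z=0
after  9: R0=0x00 R1=0xa0 R2=0xa0 R3=0xcc  N=1 Z=0
after 10: R0=0x00 R1=0xa0 R2=0xa0 R3=0xcc  N=1 Z=0
-- IRQ taken; context saved, return-PC = 11 --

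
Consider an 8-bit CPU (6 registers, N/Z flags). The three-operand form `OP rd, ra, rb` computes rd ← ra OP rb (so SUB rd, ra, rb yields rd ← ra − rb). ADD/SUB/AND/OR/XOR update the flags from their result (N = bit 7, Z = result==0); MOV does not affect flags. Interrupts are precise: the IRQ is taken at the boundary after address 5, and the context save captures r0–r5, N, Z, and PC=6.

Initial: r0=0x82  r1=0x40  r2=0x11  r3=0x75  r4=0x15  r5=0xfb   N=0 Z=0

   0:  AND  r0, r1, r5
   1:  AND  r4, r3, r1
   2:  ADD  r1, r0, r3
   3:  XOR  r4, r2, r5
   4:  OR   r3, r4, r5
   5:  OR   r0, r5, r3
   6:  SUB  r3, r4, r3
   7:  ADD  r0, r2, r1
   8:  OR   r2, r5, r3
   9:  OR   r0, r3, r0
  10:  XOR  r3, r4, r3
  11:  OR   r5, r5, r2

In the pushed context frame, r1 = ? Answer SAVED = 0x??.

SAVED = 0xb5

after  0: r0=0x40 r1=0x40 r2=0x11 r3=0x75 r4=0x15 r5=0xfb  N=0 Z=0
after  1: r0=0x40 r1=0x40 r2=0x11 r3=0x75 r4=0x40 r5=0xfb  N=0 Z=0
after  2: r0=0x40 r1=0xb5 r2=0x11 r3=0x75 r4=0x40 r5=0xfb  N=1 Z=0
after  3: r0=0x40 r1=0xb5 r2=0x11 r3=0x75 r4=0xea r5=0xfb  N=1 Z=0
after  4: r0=0x40 r1=0xb5 r2=0x11 r3=0xfb r4=0xea r5=0xfb  N=1 Z=0
after  5: r0=0xfb r1=0xb5 r2=0x11 r3=0xfb r4=0xea r5=0xfb  N=1 Z=0
-- IRQ taken; context saved, return-PC = 6 --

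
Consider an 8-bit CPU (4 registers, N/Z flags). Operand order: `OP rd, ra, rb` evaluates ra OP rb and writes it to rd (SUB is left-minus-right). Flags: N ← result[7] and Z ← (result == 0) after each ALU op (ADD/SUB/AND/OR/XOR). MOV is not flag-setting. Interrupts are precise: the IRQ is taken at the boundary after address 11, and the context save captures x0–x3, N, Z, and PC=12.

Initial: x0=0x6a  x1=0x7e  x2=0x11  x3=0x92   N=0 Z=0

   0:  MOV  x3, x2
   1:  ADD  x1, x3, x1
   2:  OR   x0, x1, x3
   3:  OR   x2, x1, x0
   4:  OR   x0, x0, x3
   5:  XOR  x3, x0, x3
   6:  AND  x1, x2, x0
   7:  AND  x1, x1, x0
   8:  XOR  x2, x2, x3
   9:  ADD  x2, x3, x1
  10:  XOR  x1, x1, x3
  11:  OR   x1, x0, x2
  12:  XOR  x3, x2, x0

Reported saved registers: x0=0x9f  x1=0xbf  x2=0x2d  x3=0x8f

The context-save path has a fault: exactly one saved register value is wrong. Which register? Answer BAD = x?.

after  0: x0=0x6a x1=0x7e x2=0x11 x3=0x11  N=0 Z=0
after  1: x0=0x6a x1=0x8f x2=0x11 x3=0x11  N=1 Z=0
after  2: x0=0x9f x1=0x8f x2=0x11 x3=0x11  N=1 Z=0
after  3: x0=0x9f x1=0x8f x2=0x9f x3=0x11  N=1 Z=0
after  4: x0=0x9f x1=0x8f x2=0x9f x3=0x11  N=1 Z=0
after  5: x0=0x9f x1=0x8f x2=0x9f x3=0x8e  N=1 Z=0
after  6: x0=0x9f x1=0x9f x2=0x9f x3=0x8e  N=1 Z=0
after  7: x0=0x9f x1=0x9f x2=0x9f x3=0x8e  N=1 Z=0
after  8: x0=0x9f x1=0x9f x2=0x11 x3=0x8e  N=0 Z=0
after  9: x0=0x9f x1=0x9f x2=0x2d x3=0x8e  N=0 Z=0
after 10: x0=0x9f x1=0x11 x2=0x2d x3=0x8e  N=0 Z=0
after 11: x0=0x9f x1=0xbf x2=0x2d x3=0x8e  N=1 Z=0
-- IRQ taken; context saved, return-PC = 12 --
mismatch: x3: reported 0x8f vs actual 0x8e

BAD = x3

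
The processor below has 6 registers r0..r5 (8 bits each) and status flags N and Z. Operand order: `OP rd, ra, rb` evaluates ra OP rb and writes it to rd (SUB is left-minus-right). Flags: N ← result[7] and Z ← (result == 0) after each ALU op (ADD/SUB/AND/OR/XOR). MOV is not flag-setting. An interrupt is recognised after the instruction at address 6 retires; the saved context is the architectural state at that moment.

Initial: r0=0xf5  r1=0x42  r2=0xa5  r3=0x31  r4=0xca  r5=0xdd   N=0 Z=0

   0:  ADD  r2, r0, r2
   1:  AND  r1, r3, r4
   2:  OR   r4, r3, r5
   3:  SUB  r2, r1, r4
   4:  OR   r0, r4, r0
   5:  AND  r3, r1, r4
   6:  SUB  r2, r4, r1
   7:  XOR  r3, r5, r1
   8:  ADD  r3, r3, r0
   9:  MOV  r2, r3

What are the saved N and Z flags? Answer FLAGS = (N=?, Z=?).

after  0: r0=0xf5 r1=0x42 r2=0x9a r3=0x31 r4=0xca r5=0xdd  N=1 Z=0
after  1: r0=0xf5 r1=0x00 r2=0x9a r3=0x31 r4=0xca r5=0xdd  N=0 Z=1
after  2: r0=0xf5 r1=0x00 r2=0x9a r3=0x31 r4=0xfd r5=0xdd  N=1 Z=0
after  3: r0=0xf5 r1=0x00 r2=0x03 r3=0x31 r4=0xfd r5=0xdd  N=0 Z=0
after  4: r0=0xfd r1=0x00 r2=0x03 r3=0x31 r4=0xfd r5=0xdd  N=1 Z=0
after  5: r0=0xfd r1=0x00 r2=0x03 r3=0x00 r4=0xfd r5=0xdd  N=0 Z=1
after  6: r0=0xfd r1=0x00 r2=0xfd r3=0x00 r4=0xfd r5=0xdd  N=1 Z=0
-- IRQ taken; context saved, return-PC = 7 --

FLAGS = (N=1, Z=0)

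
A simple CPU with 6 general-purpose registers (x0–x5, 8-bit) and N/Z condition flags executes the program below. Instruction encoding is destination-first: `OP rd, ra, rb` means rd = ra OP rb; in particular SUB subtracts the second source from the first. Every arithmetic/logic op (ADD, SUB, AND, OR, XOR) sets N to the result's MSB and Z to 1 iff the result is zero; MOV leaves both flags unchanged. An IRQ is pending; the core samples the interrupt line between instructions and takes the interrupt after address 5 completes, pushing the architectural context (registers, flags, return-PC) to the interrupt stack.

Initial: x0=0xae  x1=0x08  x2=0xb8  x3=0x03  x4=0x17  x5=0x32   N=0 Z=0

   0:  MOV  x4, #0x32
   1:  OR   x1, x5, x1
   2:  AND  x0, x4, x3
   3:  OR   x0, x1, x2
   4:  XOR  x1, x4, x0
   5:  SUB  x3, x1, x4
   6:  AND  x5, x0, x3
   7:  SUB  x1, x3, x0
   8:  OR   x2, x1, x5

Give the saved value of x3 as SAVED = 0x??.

after  0: x0=0xae x1=0x08 x2=0xb8 x3=0x03 x4=0x32 x5=0x32  N=0 Z=0
after  1: x0=0xae x1=0x3a x2=0xb8 x3=0x03 x4=0x32 x5=0x32  N=0 Z=0
after  2: x0=0x02 x1=0x3a x2=0xb8 x3=0x03 x4=0x32 x5=0x32  N=0 Z=0
after  3: x0=0xba x1=0x3a x2=0xb8 x3=0x03 x4=0x32 x5=0x32  N=1 Z=0
after  4: x0=0xba x1=0x88 x2=0xb8 x3=0x03 x4=0x32 x5=0x32  N=1 Z=0
after  5: x0=0xba x1=0x88 x2=0xb8 x3=0x56 x4=0x32 x5=0x32  N=0 Z=0
-- IRQ taken; context saved, return-PC = 6 --

SAVED = 0x56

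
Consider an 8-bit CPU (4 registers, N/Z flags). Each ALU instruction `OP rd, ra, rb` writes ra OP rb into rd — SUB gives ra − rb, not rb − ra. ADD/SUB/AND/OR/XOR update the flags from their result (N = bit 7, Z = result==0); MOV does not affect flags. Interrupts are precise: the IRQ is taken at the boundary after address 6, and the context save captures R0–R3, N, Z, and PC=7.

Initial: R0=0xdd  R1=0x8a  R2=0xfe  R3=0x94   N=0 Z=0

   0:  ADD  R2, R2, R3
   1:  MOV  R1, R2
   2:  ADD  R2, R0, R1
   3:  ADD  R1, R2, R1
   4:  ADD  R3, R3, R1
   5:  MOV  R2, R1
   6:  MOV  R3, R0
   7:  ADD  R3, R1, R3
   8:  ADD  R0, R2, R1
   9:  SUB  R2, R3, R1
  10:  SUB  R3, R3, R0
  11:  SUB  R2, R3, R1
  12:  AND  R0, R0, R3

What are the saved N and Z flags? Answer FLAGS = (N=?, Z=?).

FLAGS = (N=1, Z=0)

after  0: R0=0xdd R1=0x8a R2=0x92 R3=0x94  N=1 Z=0
after  1: R0=0xdd R1=0x92 R2=0x92 R3=0x94  N=1 Z=0
after  2: R0=0xdd R1=0x92 R2=0x6f R3=0x94  N=0 Z=0
after  3: R0=0xdd R1=0x01 R2=0x6f R3=0x94  N=0 Z=0
after  4: R0=0xdd R1=0x01 R2=0x6f R3=0x95  N=1 Z=0
after  5: R0=0xdd R1=0x01 R2=0x01 R3=0x95  N=1 Z=0
after  6: R0=0xdd R1=0x01 R2=0x01 R3=0xdd  N=1 Z=0
-- IRQ taken; context saved, return-PC = 7 --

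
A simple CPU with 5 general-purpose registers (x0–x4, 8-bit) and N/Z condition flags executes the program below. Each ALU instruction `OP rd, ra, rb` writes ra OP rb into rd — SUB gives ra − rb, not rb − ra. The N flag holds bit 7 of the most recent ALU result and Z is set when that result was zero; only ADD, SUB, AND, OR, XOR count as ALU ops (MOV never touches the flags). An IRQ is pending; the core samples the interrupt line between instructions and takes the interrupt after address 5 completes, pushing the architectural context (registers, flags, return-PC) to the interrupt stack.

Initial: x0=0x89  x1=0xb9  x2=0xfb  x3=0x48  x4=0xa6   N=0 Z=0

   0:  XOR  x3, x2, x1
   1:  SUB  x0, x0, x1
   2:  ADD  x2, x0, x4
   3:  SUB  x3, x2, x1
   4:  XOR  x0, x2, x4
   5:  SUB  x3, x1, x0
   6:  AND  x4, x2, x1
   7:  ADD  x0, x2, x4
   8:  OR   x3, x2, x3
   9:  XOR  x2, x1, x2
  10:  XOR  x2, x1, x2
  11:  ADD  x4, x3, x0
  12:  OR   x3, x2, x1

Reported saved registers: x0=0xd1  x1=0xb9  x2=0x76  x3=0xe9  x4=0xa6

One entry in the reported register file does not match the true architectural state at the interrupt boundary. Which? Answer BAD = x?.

BAD = x0

after  0: x0=0x89 x1=0xb9 x2=0xfb x3=0x42 x4=0xa6  N=0 Z=0
after  1: x0=0xd0 x1=0xb9 x2=0xfb x3=0x42 x4=0xa6  N=1 Z=0
after  2: x0=0xd0 x1=0xb9 x2=0x76 x3=0x42 x4=0xa6  N=0 Z=0
after  3: x0=0xd0 x1=0xb9 x2=0x76 x3=0xbd x4=0xa6  N=1 Z=0
after  4: x0=0xd0 x1=0xb9 x2=0x76 x3=0xbd x4=0xa6  N=1 Z=0
after  5: x0=0xd0 x1=0xb9 x2=0x76 x3=0xe9 x4=0xa6  N=1 Z=0
-- IRQ taken; context saved, return-PC = 6 --
mismatch: x0: reported 0xd1 vs actual 0xd0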